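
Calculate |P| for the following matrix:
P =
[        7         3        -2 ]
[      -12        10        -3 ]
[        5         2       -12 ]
det(P) = -1127

Expand along row 0 (cofactor expansion): det(P) = a*(e*i - f*h) - b*(d*i - f*g) + c*(d*h - e*g), where the 3×3 is [[a, b, c], [d, e, f], [g, h, i]].
Minor M_00 = (10)*(-12) - (-3)*(2) = -120 + 6 = -114.
Minor M_01 = (-12)*(-12) - (-3)*(5) = 144 + 15 = 159.
Minor M_02 = (-12)*(2) - (10)*(5) = -24 - 50 = -74.
det(P) = (7)*(-114) - (3)*(159) + (-2)*(-74) = -798 - 477 + 148 = -1127.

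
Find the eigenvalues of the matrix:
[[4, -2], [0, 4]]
λ = 4 and λ = 4

Characteristic equation: det(A - λI) = 0
λ² - (trace)λ + (det) = 0
λ² - (8)λ + (16) = 0
λ² - 8λ + 16 = 0
Solving: λ = 4, 4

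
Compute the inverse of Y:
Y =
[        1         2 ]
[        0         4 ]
det(Y) = 4
Y⁻¹ =
[        1      -1/2 ]
[        0       1/4 ]

For a 2×2 matrix Y = [[a, b], [c, d]] with det(Y) ≠ 0, Y⁻¹ = (1/det(Y)) * [[d, -b], [-c, a]].
det(Y) = (1)*(4) - (2)*(0) = 4 - 0 = 4.
Y⁻¹ = (1/4) * [[4, -2], [0, 1]].
Dividing each entry by 4 and reducing:
Y⁻¹ =
[        1      -1/2 ]
[        0       1/4 ]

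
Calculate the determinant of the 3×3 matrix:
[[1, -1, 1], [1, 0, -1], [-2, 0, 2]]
0

Expansion along first row:
det = 1·det([[0,-1],[0,2]]) - -1·det([[1,-1],[-2,2]]) + 1·det([[1,0],[-2,0]])
    = 1·(0·2 - -1·0) - -1·(1·2 - -1·-2) + 1·(1·0 - 0·-2)
    = 1·0 - -1·0 + 1·0
    = 0 + 0 + 0 = 0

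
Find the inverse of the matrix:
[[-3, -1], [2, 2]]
[[-1/2, -1/4], [1/2, 3/4]]

For [[a,b],[c,d]], inverse = (1/det)·[[d,-b],[-c,a]]
det = -3·2 - -1·2 = -4
Inverse = (1/-4)·[[2, 1], [-2, -3]]
        = [[-1/2, -1/4], [1/2, 3/4]]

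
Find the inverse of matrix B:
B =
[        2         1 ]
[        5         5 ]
det(B) = 5
B⁻¹ =
[        1      -1/5 ]
[       -1       2/5 ]

For a 2×2 matrix B = [[a, b], [c, d]] with det(B) ≠ 0, B⁻¹ = (1/det(B)) * [[d, -b], [-c, a]].
det(B) = (2)*(5) - (1)*(5) = 10 - 5 = 5.
B⁻¹ = (1/5) * [[5, -1], [-5, 2]].
Dividing each entry by 5 and reducing:
B⁻¹ =
[        1      -1/5 ]
[       -1       2/5 ]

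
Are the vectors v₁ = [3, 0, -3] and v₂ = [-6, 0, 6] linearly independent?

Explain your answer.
No, linearly dependent (v₂ = -2·v₁)

Check whether there is a scalar k with v₂ = k·v₁.
Comparing components, k = -2 satisfies -2·[3, 0, -3] = [-6, 0, 6].
Since v₂ is a scalar multiple of v₁, the two vectors are linearly dependent.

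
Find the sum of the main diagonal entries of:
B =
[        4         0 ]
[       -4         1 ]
tr(B) = 4 + 1 = 5

The trace of a square matrix is the sum of its diagonal entries.
Diagonal entries of B: B[0][0] = 4, B[1][1] = 1.
tr(B) = 4 + 1 = 5.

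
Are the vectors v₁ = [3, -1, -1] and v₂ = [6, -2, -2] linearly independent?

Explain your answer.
No, linearly dependent (v₂ = 2·v₁)

Check whether there is a scalar k with v₂ = k·v₁.
Comparing components, k = 2 satisfies 2·[3, -1, -1] = [6, -2, -2].
Since v₂ is a scalar multiple of v₁, the two vectors are linearly dependent.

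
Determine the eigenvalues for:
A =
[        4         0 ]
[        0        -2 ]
λ = -2, 4

Solve det(A - λI) = 0. For a 2×2 matrix the characteristic equation is λ² - (trace)λ + det = 0.
trace(A) = a + d = 4 - 2 = 2.
det(A) = a*d - b*c = (4)*(-2) - (0)*(0) = -8 - 0 = -8.
Characteristic equation: λ² - (2)λ + (-8) = 0.
Discriminant = (2)² - 4*(-8) = 4 + 32 = 36.
λ = (2 ± √36) / 2 = (2 ± 6) / 2 = -2, 4.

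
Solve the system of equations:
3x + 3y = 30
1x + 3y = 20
x = 5, y = 5

Use elimination (row reduction):
Equation 1: 3x + 3y = 30.
Equation 2: 1x + 3y = 20.
Multiply Eq1 by 1 and Eq2 by 3: 3x + 3y = 30;  3x + 9y = 60.
Subtract: (6)y = 30, so y = 5.
Back-substitute into Eq1: 3x + 3*(5) = 30, so x = 5.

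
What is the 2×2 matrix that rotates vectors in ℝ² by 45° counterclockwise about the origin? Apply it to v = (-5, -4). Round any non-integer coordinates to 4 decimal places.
R = [[√2/2, -√2/2], [√2/2, √2/2]]; R·v = (-0.7071, -6.3640)

A counterclockwise rotation by angle θ in ℝ² has matrix R(θ) = [[cos θ, -sin θ], [sin θ, cos θ]].
For θ = 45°: cos θ = √2/2, sin θ = √2/2.
R(45°) = [[√2/2, -√2/2], [√2/2, √2/2]].
R·v = [√2/2·-5 + (-√2/2)·-4, √2/2·-5 + √2/2·-4] = (-0.7071, -6.3640).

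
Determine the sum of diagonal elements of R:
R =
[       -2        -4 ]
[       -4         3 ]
tr(R) = -2 + 3 = 1

The trace of a square matrix is the sum of its diagonal entries.
Diagonal entries of R: R[0][0] = -2, R[1][1] = 3.
tr(R) = -2 + 3 = 1.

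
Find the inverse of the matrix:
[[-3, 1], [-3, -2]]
[[-2/9, -1/9], [1/3, -1/3]]

For [[a,b],[c,d]], inverse = (1/det)·[[d,-b],[-c,a]]
det = -3·-2 - 1·-3 = 9
Inverse = (1/9)·[[-2, -1], [3, -3]]
        = [[-2/9, -1/9], [1/3, -1/3]]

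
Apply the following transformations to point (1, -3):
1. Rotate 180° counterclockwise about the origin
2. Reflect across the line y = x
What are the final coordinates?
(3, -1)

Step 1: Rotate 180° → (-1, 3)
Step 2: Reflect across the line y = x → (3, -1)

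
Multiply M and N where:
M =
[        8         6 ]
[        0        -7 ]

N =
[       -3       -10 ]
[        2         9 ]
MN =
[      -12       -26 ]
[      -14       -63 ]

Matrix multiplication: (MN)[i][j] = sum over k of M[i][k] * N[k][j].
  (MN)[0][0] = (8)*(-3) + (6)*(2) = -12
  (MN)[0][1] = (8)*(-10) + (6)*(9) = -26
  (MN)[1][0] = (0)*(-3) + (-7)*(2) = -14
  (MN)[1][1] = (0)*(-10) + (-7)*(9) = -63
MN =
[      -12       -26 ]
[      -14       -63 ]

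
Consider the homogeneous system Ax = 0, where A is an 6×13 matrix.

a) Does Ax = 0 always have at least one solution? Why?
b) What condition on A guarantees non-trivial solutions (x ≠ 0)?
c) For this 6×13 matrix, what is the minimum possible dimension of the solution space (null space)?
a) Yes, x = 0 is always a solution. b) When A has linearly dependent columns (rank < n). c) Minimum nullity = 7.

a) x = 0 satisfies A·0 = 0, so the zero vector is always a solution.
b) Non-trivial solutions exist iff the columns of A are linearly dependent, equivalently rank(A) < n (the number of columns).
c) By rank-nullity, rank(A) + nullity(A) = n = 13. Since A has only 6 rows, rank(A) ≤ 6, so nullity(A) ≥ 13 - 6 = 7.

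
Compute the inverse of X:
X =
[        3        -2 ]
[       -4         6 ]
det(X) = 10
X⁻¹ =
[      3/5       1/5 ]
[      2/5      3/10 ]

For a 2×2 matrix X = [[a, b], [c, d]] with det(X) ≠ 0, X⁻¹ = (1/det(X)) * [[d, -b], [-c, a]].
det(X) = (3)*(6) - (-2)*(-4) = 18 - 8 = 10.
X⁻¹ = (1/10) * [[6, 2], [4, 3]].
Dividing each entry by 10 and reducing:
X⁻¹ =
[      3/5       1/5 ]
[      2/5      3/10 ]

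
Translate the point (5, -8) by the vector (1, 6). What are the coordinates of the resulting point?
(6, -2)

Translation by (1, 6):
x' = 5 + 1 = 6
y' = -8 + 6 = -2
Homogeneous matrix: [[1, 0, 1], [0, 1, 6], [0, 0, 1]]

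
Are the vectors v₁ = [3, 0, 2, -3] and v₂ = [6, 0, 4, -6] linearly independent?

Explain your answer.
No, linearly dependent (v₂ = 2·v₁)

Check whether there is a scalar k with v₂ = k·v₁.
Comparing components, k = 2 satisfies 2·[3, 0, 2, -3] = [6, 0, 4, -6].
Since v₂ is a scalar multiple of v₁, the two vectors are linearly dependent.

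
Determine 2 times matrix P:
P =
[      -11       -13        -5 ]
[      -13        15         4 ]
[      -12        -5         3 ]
2P =
[      -22       -26       -10 ]
[      -26        30         8 ]
[      -24       -10         6 ]

Scalar multiplication is elementwise: (2P)[i][j] = 2 * P[i][j].
  (2P)[0][0] = 2 * (-11) = -22
  (2P)[0][1] = 2 * (-13) = -26
  (2P)[0][2] = 2 * (-5) = -10
  (2P)[1][0] = 2 * (-13) = -26
  (2P)[1][1] = 2 * (15) = 30
  (2P)[1][2] = 2 * (4) = 8
  (2P)[2][0] = 2 * (-12) = -24
  (2P)[2][1] = 2 * (-5) = -10
  (2P)[2][2] = 2 * (3) = 6
2P =
[      -22       -26       -10 ]
[      -26        30         8 ]
[      -24       -10         6 ]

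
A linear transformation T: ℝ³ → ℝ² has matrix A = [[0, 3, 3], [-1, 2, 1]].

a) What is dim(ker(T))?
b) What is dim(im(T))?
dim(ker) = 1, dim(im) = 2

The two rows are not scalar multiples of one another (no single k satisfies row 2 = k × row 1), so they are linearly independent.
Thus rank(A) = 2.
dim(im(T)) = rank(A) = 2.
By the rank-nullity theorem applied to T: ℝ³ → ℝ², rank(A) + nullity(A) = 3 (the domain dimension), so dim(ker(T)) = 3 - 2 = 1.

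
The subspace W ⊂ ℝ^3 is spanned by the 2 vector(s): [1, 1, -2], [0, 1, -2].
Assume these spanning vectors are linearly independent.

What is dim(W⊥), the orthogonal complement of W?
dim(W⊥) = 1

For any subspace W of ℝ^n, dim(W) + dim(W⊥) = n (the whole-space dimension).
Here the given 2 vectors are linearly independent, so dim(W) = 2.
Thus dim(W⊥) = n - dim(W) = 3 - 2 = 1.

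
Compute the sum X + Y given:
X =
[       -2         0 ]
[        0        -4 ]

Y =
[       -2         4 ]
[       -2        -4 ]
X + Y =
[       -4         4 ]
[       -2        -8 ]

Matrix addition is elementwise: (X+Y)[i][j] = X[i][j] + Y[i][j].
  (X+Y)[0][0] = (-2) + (-2) = -4
  (X+Y)[0][1] = (0) + (4) = 4
  (X+Y)[1][0] = (0) + (-2) = -2
  (X+Y)[1][1] = (-4) + (-4) = -8
X + Y =
[       -4         4 ]
[       -2        -8 ]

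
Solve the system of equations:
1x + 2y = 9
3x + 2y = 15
x = 3, y = 3

Use elimination (row reduction):
Equation 1: 1x + 2y = 9.
Equation 2: 3x + 2y = 15.
Multiply Eq1 by 3 and Eq2 by 1: 3x + 6y = 27;  3x + 2y = 15.
Subtract: (-4)y = -12, so y = 3.
Back-substitute into Eq1: 1x + 2*(3) = 9, so x = 3.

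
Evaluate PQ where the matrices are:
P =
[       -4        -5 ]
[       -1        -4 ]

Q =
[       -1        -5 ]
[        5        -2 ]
PQ =
[      -21        30 ]
[      -19        13 ]

Matrix multiplication: (PQ)[i][j] = sum over k of P[i][k] * Q[k][j].
  (PQ)[0][0] = (-4)*(-1) + (-5)*(5) = -21
  (PQ)[0][1] = (-4)*(-5) + (-5)*(-2) = 30
  (PQ)[1][0] = (-1)*(-1) + (-4)*(5) = -19
  (PQ)[1][1] = (-1)*(-5) + (-4)*(-2) = 13
PQ =
[      -21        30 ]
[      -19        13 ]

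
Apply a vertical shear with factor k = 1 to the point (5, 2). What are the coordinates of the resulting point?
(5, 7)

Shear matrix for vertical shear with factor k = 1:
[[1, 0], [1, 1]]
Result: (5, 2) → (5, 7)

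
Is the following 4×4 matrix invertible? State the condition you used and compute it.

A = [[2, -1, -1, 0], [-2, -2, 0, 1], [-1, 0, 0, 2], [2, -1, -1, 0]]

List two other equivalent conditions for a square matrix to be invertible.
No, not invertible; det(A) = 0 (two rows are equal, so the rows are linearly dependent). Equivalent conditions (failing for this A): rank(A) < 4; Ax = 0 has non-trivial solutions; 0 is an eigenvalue; the columns are linearly dependent.

To check invertibility, compute det(A).
In this matrix, row 0 and the last row are identical, so one row is a scalar multiple of another and the rows are linearly dependent.
A matrix with linearly dependent rows has det = 0 and is not invertible.
Equivalent failed conditions:
- rank(A) < 4.
- Ax = 0 has non-trivial solutions.
- 0 is an eigenvalue.
- The columns are linearly dependent.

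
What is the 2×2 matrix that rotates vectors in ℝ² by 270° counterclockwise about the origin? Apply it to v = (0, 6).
R = [[0, 1], [-1, 0]]; R·v = (6, 0)

A counterclockwise rotation by angle θ in ℝ² has matrix R(θ) = [[cos θ, -sin θ], [sin θ, cos θ]].
For θ = 270°: cos θ = 0, sin θ = -1.
R(270°) = [[0, 1], [-1, 0]].
R·v = [0·0 + (1)·6, -1·0 + 0·6] = (6, 0).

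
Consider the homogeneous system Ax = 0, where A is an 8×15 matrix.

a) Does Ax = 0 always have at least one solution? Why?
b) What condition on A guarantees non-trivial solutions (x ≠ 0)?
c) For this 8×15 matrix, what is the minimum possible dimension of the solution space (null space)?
a) Yes, x = 0 is always a solution. b) When A has linearly dependent columns (rank < n). c) Minimum nullity = 7.

a) x = 0 satisfies A·0 = 0, so the zero vector is always a solution.
b) Non-trivial solutions exist iff the columns of A are linearly dependent, equivalently rank(A) < n (the number of columns).
c) By rank-nullity, rank(A) + nullity(A) = n = 15. Since A has only 8 rows, rank(A) ≤ 8, so nullity(A) ≥ 15 - 8 = 7.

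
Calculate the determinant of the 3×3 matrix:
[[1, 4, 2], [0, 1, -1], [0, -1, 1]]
0

Expansion along first row:
det = 1·det([[1,-1],[-1,1]]) - 4·det([[0,-1],[0,1]]) + 2·det([[0,1],[0,-1]])
    = 1·(1·1 - -1·-1) - 4·(0·1 - -1·0) + 2·(0·-1 - 1·0)
    = 1·0 - 4·0 + 2·0
    = 0 + 0 + 0 = 0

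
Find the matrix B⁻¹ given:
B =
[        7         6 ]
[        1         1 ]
det(B) = 1
B⁻¹ =
[        1        -6 ]
[       -1         7 ]

For a 2×2 matrix B = [[a, b], [c, d]] with det(B) ≠ 0, B⁻¹ = (1/det(B)) * [[d, -b], [-c, a]].
det(B) = (7)*(1) - (6)*(1) = 7 - 6 = 1.
B⁻¹ = (1/1) * [[1, -6], [-1, 7]].
Dividing each entry by 1 and reducing:
B⁻¹ =
[        1        -6 ]
[       -1         7 ]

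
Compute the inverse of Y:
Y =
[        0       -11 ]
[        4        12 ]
det(Y) = 44
Y⁻¹ =
[     3/11       1/4 ]
[    -1/11         0 ]

For a 2×2 matrix Y = [[a, b], [c, d]] with det(Y) ≠ 0, Y⁻¹ = (1/det(Y)) * [[d, -b], [-c, a]].
det(Y) = (0)*(12) - (-11)*(4) = 0 + 44 = 44.
Y⁻¹ = (1/44) * [[12, 11], [-4, 0]].
Dividing each entry by 44 and reducing:
Y⁻¹ =
[     3/11       1/4 ]
[    -1/11         0 ]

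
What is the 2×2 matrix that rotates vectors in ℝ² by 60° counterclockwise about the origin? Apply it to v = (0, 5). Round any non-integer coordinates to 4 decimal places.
R = [[1/2, -√3/2], [√3/2, 1/2]]; R·v = (-4.3301, 2.5000)

A counterclockwise rotation by angle θ in ℝ² has matrix R(θ) = [[cos θ, -sin θ], [sin θ, cos θ]].
For θ = 60°: cos θ = 1/2, sin θ = √3/2.
R(60°) = [[1/2, -√3/2], [√3/2, 1/2]].
R·v = [1/2·0 + (-√3/2)·5, √3/2·0 + 1/2·5] = (-4.3301, 2.5000).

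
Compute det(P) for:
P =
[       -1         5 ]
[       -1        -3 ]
det(P) = 8

For a 2×2 matrix [[a, b], [c, d]], det = a*d - b*c.
det(P) = (-1)*(-3) - (5)*(-1) = 3 + 5 = 8.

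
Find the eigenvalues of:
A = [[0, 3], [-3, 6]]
λ = 3, 3

Solve det(A - λI) = 0. For a 2×2 matrix this is λ² - (trace)λ + det = 0.
trace(A) = 0 + 6 = 6.
det(A) = (0)*(6) - (3)*(-3) = 0 + 9 = 9.
Characteristic equation: λ² - (6)λ + (9) = 0.
Discriminant: (6)² - 4*(9) = 36 - 36 = 0.
Roots: λ = (6 ± √0) / 2 = 3, 3.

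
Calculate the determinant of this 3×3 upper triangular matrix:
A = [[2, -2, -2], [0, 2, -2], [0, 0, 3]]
12

The determinant of a triangular matrix is the product of its diagonal entries (the off-diagonal entries above the diagonal do not affect it).
det(A) = (2) * (2) * (3) = 12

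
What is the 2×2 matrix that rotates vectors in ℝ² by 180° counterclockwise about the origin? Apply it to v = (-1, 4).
R = [[-1, 0], [0, -1]]; R·v = (1, -4)

A counterclockwise rotation by angle θ in ℝ² has matrix R(θ) = [[cos θ, -sin θ], [sin θ, cos θ]].
For θ = 180°: cos θ = -1, sin θ = 0.
R(180°) = [[-1, 0], [0, -1]].
R·v = [-1·-1 + (0)·4, 0·-1 + -1·4] = (1, -4).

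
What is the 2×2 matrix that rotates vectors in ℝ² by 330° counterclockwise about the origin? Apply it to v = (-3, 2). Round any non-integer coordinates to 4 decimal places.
R = [[√3/2, 1/2], [-1/2, √3/2]]; R·v = (-1.5981, 3.2321)

A counterclockwise rotation by angle θ in ℝ² has matrix R(θ) = [[cos θ, -sin θ], [sin θ, cos θ]].
For θ = 330°: cos θ = √3/2, sin θ = -1/2.
R(330°) = [[√3/2, 1/2], [-1/2, √3/2]].
R·v = [√3/2·-3 + (1/2)·2, -1/2·-3 + √3/2·2] = (-1.5981, 3.2321).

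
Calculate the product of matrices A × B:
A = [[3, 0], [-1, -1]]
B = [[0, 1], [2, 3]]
[[0, 3], [-2, -4]]

Matrix multiplication:
C[0][0] = 3×0 + 0×2 = 0
C[0][1] = 3×1 + 0×3 = 3
C[1][0] = -1×0 + -1×2 = -2
C[1][1] = -1×1 + -1×3 = -4
Result: [[0, 3], [-2, -4]]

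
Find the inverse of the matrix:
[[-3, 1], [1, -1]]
[[-1/2, -1/2], [-1/2, -3/2]]

For [[a,b],[c,d]], inverse = (1/det)·[[d,-b],[-c,a]]
det = -3·-1 - 1·1 = 2
Inverse = (1/2)·[[-1, -1], [-1, -3]]
        = [[-1/2, -1/2], [-1/2, -3/2]]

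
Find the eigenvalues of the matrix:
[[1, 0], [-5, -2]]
λ = -2 and λ = 1

Characteristic equation: det(A - λI) = 0
λ² - (trace)λ + (det) = 0
λ² - (-1)λ + (-2) = 0
λ² + 1λ - 2 = 0
Solving: λ = -2, 1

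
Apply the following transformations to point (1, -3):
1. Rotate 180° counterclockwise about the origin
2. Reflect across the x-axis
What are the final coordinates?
(-1, -3)

Step 1: Rotate 180° → (-1, 3)
Step 2: Reflect across the x-axis → (-1, -3)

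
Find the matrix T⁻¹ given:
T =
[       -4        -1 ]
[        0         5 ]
det(T) = -20
T⁻¹ =
[     -1/4     -1/20 ]
[        0       1/5 ]

For a 2×2 matrix T = [[a, b], [c, d]] with det(T) ≠ 0, T⁻¹ = (1/det(T)) * [[d, -b], [-c, a]].
det(T) = (-4)*(5) - (-1)*(0) = -20 - 0 = -20.
T⁻¹ = (1/-20) * [[5, 1], [0, -4]].
Dividing each entry by -20 and reducing:
T⁻¹ =
[     -1/4     -1/20 ]
[        0       1/5 ]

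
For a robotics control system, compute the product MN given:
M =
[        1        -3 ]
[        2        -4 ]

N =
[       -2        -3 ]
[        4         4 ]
MN =
[      -14       -15 ]
[      -20       -22 ]

Matrix multiplication: (MN)[i][j] = sum over k of M[i][k] * N[k][j].
  (MN)[0][0] = (1)*(-2) + (-3)*(4) = -14
  (MN)[0][1] = (1)*(-3) + (-3)*(4) = -15
  (MN)[1][0] = (2)*(-2) + (-4)*(4) = -20
  (MN)[1][1] = (2)*(-3) + (-4)*(4) = -22
MN =
[      -14       -15 ]
[      -20       -22 ]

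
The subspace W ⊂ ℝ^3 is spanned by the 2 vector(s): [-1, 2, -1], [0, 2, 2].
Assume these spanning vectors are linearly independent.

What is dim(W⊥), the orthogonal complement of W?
dim(W⊥) = 1

For any subspace W of ℝ^n, dim(W) + dim(W⊥) = n (the whole-space dimension).
Here the given 2 vectors are linearly independent, so dim(W) = 2.
Thus dim(W⊥) = n - dim(W) = 3 - 2 = 1.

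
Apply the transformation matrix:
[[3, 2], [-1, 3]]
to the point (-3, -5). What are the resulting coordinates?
(-19, -12)

Matrix multiplication:
[[3, 2], [-1, 3]] × [-3, -5]ᵀ
= [3×-3 + 2×-5, -1×-3 + 3×-5]ᵀ
= [-19.0000, -12.0000]ᵀ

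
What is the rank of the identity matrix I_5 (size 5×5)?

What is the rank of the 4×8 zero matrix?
rank(I_5) = 5, rank(0) = 0

The identity I_5 has 5 columns that are the standard basis vectors e_1, …, e_5. These are linearly independent, so all 5 columns are pivots and rank(I_5) = 5.
The 4×8 zero matrix has every entry zero, so every row is the zero row and there are no pivots; rank(0) = 0.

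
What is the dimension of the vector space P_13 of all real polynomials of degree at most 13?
Dimension = 14

A polynomial of degree at most 13 can be written as a₀ + a₁x + a₂x² + … + a_13x^13, with 14 free coefficients a₀, …, a_13.
The set {1, x, x², …, x^13} is a basis: it spans P_13 (every such polynomial is a linear combination of these) and is linearly independent (a polynomial is zero iff all its coefficients are zero).
Therefore dim(P_13) = 13 + 1 = 14.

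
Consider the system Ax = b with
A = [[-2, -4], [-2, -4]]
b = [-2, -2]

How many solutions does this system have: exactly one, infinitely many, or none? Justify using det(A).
Infinitely many solutions

det(A) = (-2)*(-4) - (-4)*(-2) = 0, so A is singular (column 2 is 2 times column 1).
b = [-2, -2] = 1 * column 1 of A, so b lies in the column space of A.
A singular matrix whose right-hand side is in its column space gives a 1-parameter family of solutions — infinitely many.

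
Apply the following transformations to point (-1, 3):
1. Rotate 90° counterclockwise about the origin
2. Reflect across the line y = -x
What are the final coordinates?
(1, 3)

Step 1: Rotate 90° → (-3, -1)
Step 2: Reflect across the line y = -x → (1, 3)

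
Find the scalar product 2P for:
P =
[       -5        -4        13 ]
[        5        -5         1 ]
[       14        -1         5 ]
2P =
[      -10        -8        26 ]
[       10       -10         2 ]
[       28        -2        10 ]

Scalar multiplication is elementwise: (2P)[i][j] = 2 * P[i][j].
  (2P)[0][0] = 2 * (-5) = -10
  (2P)[0][1] = 2 * (-4) = -8
  (2P)[0][2] = 2 * (13) = 26
  (2P)[1][0] = 2 * (5) = 10
  (2P)[1][1] = 2 * (-5) = -10
  (2P)[1][2] = 2 * (1) = 2
  (2P)[2][0] = 2 * (14) = 28
  (2P)[2][1] = 2 * (-1) = -2
  (2P)[2][2] = 2 * (5) = 10
2P =
[      -10        -8        26 ]
[       10       -10         2 ]
[       28        -2        10 ]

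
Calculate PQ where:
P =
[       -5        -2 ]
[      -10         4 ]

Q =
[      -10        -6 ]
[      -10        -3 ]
PQ =
[       70        36 ]
[       60        48 ]

Matrix multiplication: (PQ)[i][j] = sum over k of P[i][k] * Q[k][j].
  (PQ)[0][0] = (-5)*(-10) + (-2)*(-10) = 70
  (PQ)[0][1] = (-5)*(-6) + (-2)*(-3) = 36
  (PQ)[1][0] = (-10)*(-10) + (4)*(-10) = 60
  (PQ)[1][1] = (-10)*(-6) + (4)*(-3) = 48
PQ =
[       70        36 ]
[       60        48 ]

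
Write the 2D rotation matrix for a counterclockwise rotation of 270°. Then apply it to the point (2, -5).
R = [[0, 1], [-1, 0]]; R·(2, -5) = (-5, -2)

Rotation matrix formula: R(θ) = [[cos θ, -sin θ], [sin θ, cos θ]]
For θ = 270°:
cos(270°) = 0
sin(270°) = -1
R = [[0, 1], [-1, 0]]
Apply to (2, -5): [0·2 + (1)·-5, -1·2 + 0·-5] = (-5, -2)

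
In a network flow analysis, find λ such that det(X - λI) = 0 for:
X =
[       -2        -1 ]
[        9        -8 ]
λ = -5, -5

Solve det(X - λI) = 0. For a 2×2 matrix the characteristic equation is λ² - (trace)λ + det = 0.
trace(X) = a + d = -2 - 8 = -10.
det(X) = a*d - b*c = (-2)*(-8) - (-1)*(9) = 16 + 9 = 25.
Characteristic equation: λ² - (-10)λ + (25) = 0.
Discriminant = (-10)² - 4*(25) = 100 - 100 = 0.
λ = (-10 ± √0) / 2 = (-10 ± 0) / 2 = -5, -5.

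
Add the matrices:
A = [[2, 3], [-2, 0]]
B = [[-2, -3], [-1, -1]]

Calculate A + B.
[[0, 0], [-3, -1]]

Add corresponding elements:
(2)+(-2)=0
(3)+(-3)=0
(-2)+(-1)=-3
(0)+(-1)=-1
A + B = [[0, 0], [-3, -1]]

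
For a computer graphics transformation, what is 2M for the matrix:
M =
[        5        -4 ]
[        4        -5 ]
2M =
[       10        -8 ]
[        8       -10 ]

Scalar multiplication is elementwise: (2M)[i][j] = 2 * M[i][j].
  (2M)[0][0] = 2 * (5) = 10
  (2M)[0][1] = 2 * (-4) = -8
  (2M)[1][0] = 2 * (4) = 8
  (2M)[1][1] = 2 * (-5) = -10
2M =
[       10        -8 ]
[        8       -10 ]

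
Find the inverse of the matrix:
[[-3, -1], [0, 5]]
[[-1/3, -1/15], [0, 1/5]]

For [[a,b],[c,d]], inverse = (1/det)·[[d,-b],[-c,a]]
det = -3·5 - -1·0 = -15
Inverse = (1/-15)·[[5, 1], [0, -3]]
        = [[-1/3, -1/15], [0, 1/5]]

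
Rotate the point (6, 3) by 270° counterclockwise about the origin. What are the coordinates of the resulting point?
(3, -6)

Rotation matrix R(θ) = [[cos θ, -sin θ], [sin θ, cos θ]]; for θ = 270°:
R = [[0, 1], [-1, 0]]
Result: R × [6, 3]ᵀ = [0·6 + (1)·3, -1·6 + (0)·3]ᵀ = (3, -6)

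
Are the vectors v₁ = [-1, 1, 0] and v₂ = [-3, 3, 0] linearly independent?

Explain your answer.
No, linearly dependent (v₂ = 3·v₁)

Check whether there is a scalar k with v₂ = k·v₁.
Comparing components, k = 3 satisfies 3·[-1, 1, 0] = [-3, 3, 0].
Since v₂ is a scalar multiple of v₁, the two vectors are linearly dependent.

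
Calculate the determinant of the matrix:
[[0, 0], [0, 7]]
0

For a 2×2 matrix [[a, b], [c, d]], det = ad - bc
det = (0)(7) - (0)(0) = 0 - 0 = 0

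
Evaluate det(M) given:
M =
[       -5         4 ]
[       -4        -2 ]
det(M) = 26

For a 2×2 matrix [[a, b], [c, d]], det = a*d - b*c.
det(M) = (-5)*(-2) - (4)*(-4) = 10 + 16 = 26.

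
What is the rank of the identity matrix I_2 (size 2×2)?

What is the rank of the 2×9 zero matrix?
rank(I_2) = 2, rank(0) = 0

The identity I_2 has 2 columns that are the standard basis vectors e_1, …, e_2. These are linearly independent, so all 2 columns are pivots and rank(I_2) = 2.
The 2×9 zero matrix has every entry zero, so every row is the zero row and there are no pivots; rank(0) = 0.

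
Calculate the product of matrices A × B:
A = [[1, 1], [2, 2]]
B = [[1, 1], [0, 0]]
[[1, 1], [2, 2]]

Matrix multiplication:
C[0][0] = 1×1 + 1×0 = 1
C[0][1] = 1×1 + 1×0 = 1
C[1][0] = 2×1 + 2×0 = 2
C[1][1] = 2×1 + 2×0 = 2
Result: [[1, 1], [2, 2]]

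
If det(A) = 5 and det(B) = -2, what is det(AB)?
-10

Use the multiplicative property of determinants: det(AB) = det(A)*det(B).
det(AB) = (5)*(-2) = -10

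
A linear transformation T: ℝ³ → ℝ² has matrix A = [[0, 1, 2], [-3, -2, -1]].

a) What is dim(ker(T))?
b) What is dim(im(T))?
dim(ker) = 1, dim(im) = 2

The two rows are not scalar multiples of one another (no single k satisfies row 2 = k × row 1), so they are linearly independent.
Thus rank(A) = 2.
dim(im(T)) = rank(A) = 2.
By the rank-nullity theorem applied to T: ℝ³ → ℝ², rank(A) + nullity(A) = 3 (the domain dimension), so dim(ker(T)) = 3 - 2 = 1.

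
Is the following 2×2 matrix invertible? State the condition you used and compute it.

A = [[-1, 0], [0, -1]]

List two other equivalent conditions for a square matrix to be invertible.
Yes, invertible; det(A) = 1 ≠ 0. Equivalent conditions: rank(A) = 2; Ax = 0 has only the trivial solution; 0 is not an eigenvalue; the columns of A are linearly independent.

To check invertibility, compute det(A).
The given matrix is triangular, so det(A) equals the product of its diagonal entries = 1 ≠ 0.
Since det(A) ≠ 0, A is invertible.
Equivalent conditions for a square matrix A to be invertible:
- rank(A) = 2 (full rank).
- The homogeneous system Ax = 0 has only the trivial solution x = 0.
- 0 is not an eigenvalue of A.
- The columns (equivalently rows) of A are linearly independent.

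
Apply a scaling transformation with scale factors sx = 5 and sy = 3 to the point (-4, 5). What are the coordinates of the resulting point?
(-20, 15)

Scaling matrix:
[[5, 0], [0, 3]]
Result: (-4 × 5, 5 × 3) = (-20, 15)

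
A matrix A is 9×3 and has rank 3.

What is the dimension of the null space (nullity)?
0

The rank-nullity theorem for an m×n matrix states:
rank(A) + nullity(A) = n (the number of columns).
Here n = 3 and rank(A) = 3, so nullity(A) = 3 - 3 = 0.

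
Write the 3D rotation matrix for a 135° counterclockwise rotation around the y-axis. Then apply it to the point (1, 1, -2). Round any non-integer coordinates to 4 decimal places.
R = [[-√2/2, 0, √2/2], [0, 1, 0], [-√2/2, 0, -√2/2]]; R·(1, 1, -2) = (-2.1213, 1.0000, 0.7071)

Rotation matrix for 135° around y-axis:
cos(135°) = -√2/2, sin(135°) = √2/2
R = [[-√2/2, 0, √2/2], [0, 1, 0], [-√2/2, 0, -√2/2]]
Apply to (1, 1, -2): R·[1, 1, -2]ᵀ = (-2.1213, 1.0000, 0.7071)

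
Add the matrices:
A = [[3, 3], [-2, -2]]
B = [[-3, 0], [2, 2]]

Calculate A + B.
[[0, 3], [0, 0]]

Add corresponding elements:
(3)+(-3)=0
(3)+(0)=3
(-2)+(2)=0
(-2)+(2)=0
A + B = [[0, 3], [0, 0]]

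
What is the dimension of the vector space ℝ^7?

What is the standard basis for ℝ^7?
Dimension = 7; standard basis = {e_1, e_2, e_3, …, e_7}

ℝ^7 is the space of 7-tuples of real numbers; its dimension is 7.
The standard basis consists of 7 vectors: e_1, e_2, e_3, …, e_7, where e_i is the vector with 1 in position i and 0 elsewhere.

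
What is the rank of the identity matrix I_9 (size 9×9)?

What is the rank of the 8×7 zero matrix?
rank(I_9) = 9, rank(0) = 0

The identity I_9 has 9 columns that are the standard basis vectors e_1, …, e_9. These are linearly independent, so all 9 columns are pivots and rank(I_9) = 9.
The 8×7 zero matrix has every entry zero, so every row is the zero row and there are no pivots; rank(0) = 0.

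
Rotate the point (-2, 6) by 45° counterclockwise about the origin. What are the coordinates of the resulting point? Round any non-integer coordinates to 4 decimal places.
(-5.6569, 2.8284)

Rotation matrix R(θ) = [[cos θ, -sin θ], [sin θ, cos θ]]; for θ = 45°:
R = [[√2/2, -√2/2], [√2/2, √2/2]]
Result: R × [-2, 6]ᵀ = [√2/2·-2 + (-√2/2)·6, √2/2·-2 + (√2/2)·6]ᵀ = (-5.6569, 2.8284)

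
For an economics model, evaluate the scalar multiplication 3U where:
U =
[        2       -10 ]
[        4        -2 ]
3U =
[        6       -30 ]
[       12        -6 ]

Scalar multiplication is elementwise: (3U)[i][j] = 3 * U[i][j].
  (3U)[0][0] = 3 * (2) = 6
  (3U)[0][1] = 3 * (-10) = -30
  (3U)[1][0] = 3 * (4) = 12
  (3U)[1][1] = 3 * (-2) = -6
3U =
[        6       -30 ]
[       12        -6 ]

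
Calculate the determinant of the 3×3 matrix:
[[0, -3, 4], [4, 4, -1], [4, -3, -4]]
-148

Expansion along first row:
det = 0·det([[4,-1],[-3,-4]]) - -3·det([[4,-1],[4,-4]]) + 4·det([[4,4],[4,-3]])
    = 0·(4·-4 - -1·-3) - -3·(4·-4 - -1·4) + 4·(4·-3 - 4·4)
    = 0·-19 - -3·-12 + 4·-28
    = 0 + -36 + -112 = -148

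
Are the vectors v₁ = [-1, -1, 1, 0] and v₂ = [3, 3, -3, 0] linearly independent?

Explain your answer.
No, linearly dependent (v₂ = -3·v₁)

Check whether there is a scalar k with v₂ = k·v₁.
Comparing components, k = -3 satisfies -3·[-1, -1, 1, 0] = [3, 3, -3, 0].
Since v₂ is a scalar multiple of v₁, the two vectors are linearly dependent.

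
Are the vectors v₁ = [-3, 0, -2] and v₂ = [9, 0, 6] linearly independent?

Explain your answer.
No, linearly dependent (v₂ = -3·v₁)

Check whether there is a scalar k with v₂ = k·v₁.
Comparing components, k = -3 satisfies -3·[-3, 0, -2] = [9, 0, 6].
Since v₂ is a scalar multiple of v₁, the two vectors are linearly dependent.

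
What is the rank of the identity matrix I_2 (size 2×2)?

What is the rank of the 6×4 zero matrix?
rank(I_2) = 2, rank(0) = 0

The identity I_2 has 2 columns that are the standard basis vectors e_1, …, e_2. These are linearly independent, so all 2 columns are pivots and rank(I_2) = 2.
The 6×4 zero matrix has every entry zero, so every row is the zero row and there are no pivots; rank(0) = 0.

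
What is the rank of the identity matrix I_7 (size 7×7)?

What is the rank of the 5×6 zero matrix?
rank(I_7) = 7, rank(0) = 0

The identity I_7 has 7 columns that are the standard basis vectors e_1, …, e_7. These are linearly independent, so all 7 columns are pivots and rank(I_7) = 7.
The 5×6 zero matrix has every entry zero, so every row is the zero row and there are no pivots; rank(0) = 0.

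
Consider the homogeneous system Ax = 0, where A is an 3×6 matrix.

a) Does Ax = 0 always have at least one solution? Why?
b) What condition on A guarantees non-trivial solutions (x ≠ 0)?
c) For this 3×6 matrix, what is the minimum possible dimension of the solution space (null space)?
a) Yes, x = 0 is always a solution. b) When A has linearly dependent columns (rank < n). c) Minimum nullity = 3.

a) x = 0 satisfies A·0 = 0, so the zero vector is always a solution.
b) Non-trivial solutions exist iff the columns of A are linearly dependent, equivalently rank(A) < n (the number of columns).
c) By rank-nullity, rank(A) + nullity(A) = n = 6. Since A has only 3 rows, rank(A) ≤ 3, so nullity(A) ≥ 6 - 3 = 3.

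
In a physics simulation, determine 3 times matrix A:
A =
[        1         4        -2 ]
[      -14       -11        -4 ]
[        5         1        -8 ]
3A =
[        3        12        -6 ]
[      -42       -33       -12 ]
[       15         3       -24 ]

Scalar multiplication is elementwise: (3A)[i][j] = 3 * A[i][j].
  (3A)[0][0] = 3 * (1) = 3
  (3A)[0][1] = 3 * (4) = 12
  (3A)[0][2] = 3 * (-2) = -6
  (3A)[1][0] = 3 * (-14) = -42
  (3A)[1][1] = 3 * (-11) = -33
  (3A)[1][2] = 3 * (-4) = -12
  (3A)[2][0] = 3 * (5) = 15
  (3A)[2][1] = 3 * (1) = 3
  (3A)[2][2] = 3 * (-8) = -24
3A =
[        3        12        -6 ]
[      -42       -33       -12 ]
[       15         3       -24 ]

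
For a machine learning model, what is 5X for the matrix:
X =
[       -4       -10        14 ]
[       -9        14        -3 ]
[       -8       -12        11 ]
5X =
[      -20       -50        70 ]
[      -45        70       -15 ]
[      -40       -60        55 ]

Scalar multiplication is elementwise: (5X)[i][j] = 5 * X[i][j].
  (5X)[0][0] = 5 * (-4) = -20
  (5X)[0][1] = 5 * (-10) = -50
  (5X)[0][2] = 5 * (14) = 70
  (5X)[1][0] = 5 * (-9) = -45
  (5X)[1][1] = 5 * (14) = 70
  (5X)[1][2] = 5 * (-3) = -15
  (5X)[2][0] = 5 * (-8) = -40
  (5X)[2][1] = 5 * (-12) = -60
  (5X)[2][2] = 5 * (11) = 55
5X =
[      -20       -50        70 ]
[      -45        70       -15 ]
[      -40       -60        55 ]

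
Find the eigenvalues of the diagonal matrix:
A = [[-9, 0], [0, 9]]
λ₁ = -9, λ₂ = 9

The characteristic polynomial of A is det(A - λI) = (-9 - λ)(9 - λ) = 0.
The roots are λ = -9 and λ = 9, so the eigenvalues are the diagonal entries.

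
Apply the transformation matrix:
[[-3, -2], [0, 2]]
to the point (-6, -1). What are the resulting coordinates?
(20, -2)

Matrix multiplication:
[[-3, -2], [0, 2]] × [-6, -1]ᵀ
= [-3×-6 + -2×-1, 0×-6 + 2×-1]ᵀ
= [20.0000, -2.0000]ᵀ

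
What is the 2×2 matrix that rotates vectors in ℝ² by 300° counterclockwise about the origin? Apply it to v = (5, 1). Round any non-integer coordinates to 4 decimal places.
R = [[1/2, √3/2], [-√3/2, 1/2]]; R·v = (3.3660, -3.8301)

A counterclockwise rotation by angle θ in ℝ² has matrix R(θ) = [[cos θ, -sin θ], [sin θ, cos θ]].
For θ = 300°: cos θ = 1/2, sin θ = -√3/2.
R(300°) = [[1/2, √3/2], [-√3/2, 1/2]].
R·v = [1/2·5 + (√3/2)·1, -√3/2·5 + 1/2·1] = (3.3660, -3.8301).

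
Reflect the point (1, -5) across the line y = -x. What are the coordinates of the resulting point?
(5, -1)

Reflection across line y = -x: (1, -5) → (5, -1)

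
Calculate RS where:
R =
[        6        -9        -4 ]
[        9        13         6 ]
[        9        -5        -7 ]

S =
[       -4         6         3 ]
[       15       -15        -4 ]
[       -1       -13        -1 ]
RS =
[     -155       223        58 ]
[      153      -219       -31 ]
[     -104       220        54 ]

Matrix multiplication: (RS)[i][j] = sum over k of R[i][k] * S[k][j].
  (RS)[0][0] = (6)*(-4) + (-9)*(15) + (-4)*(-1) = -155
  (RS)[0][1] = (6)*(6) + (-9)*(-15) + (-4)*(-13) = 223
  (RS)[0][2] = (6)*(3) + (-9)*(-4) + (-4)*(-1) = 58
  (RS)[1][0] = (9)*(-4) + (13)*(15) + (6)*(-1) = 153
  (RS)[1][1] = (9)*(6) + (13)*(-15) + (6)*(-13) = -219
  (RS)[1][2] = (9)*(3) + (13)*(-4) + (6)*(-1) = -31
  (RS)[2][0] = (9)*(-4) + (-5)*(15) + (-7)*(-1) = -104
  (RS)[2][1] = (9)*(6) + (-5)*(-15) + (-7)*(-13) = 220
  (RS)[2][2] = (9)*(3) + (-5)*(-4) + (-7)*(-1) = 54
RS =
[     -155       223        58 ]
[      153      -219       -31 ]
[     -104       220        54 ]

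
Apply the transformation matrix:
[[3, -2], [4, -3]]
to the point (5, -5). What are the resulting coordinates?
(25, 35)

Matrix multiplication:
[[3, -2], [4, -3]] × [5, -5]ᵀ
= [3×5 + -2×-5, 4×5 + -3×-5]ᵀ
= [25.0000, 35.0000]ᵀ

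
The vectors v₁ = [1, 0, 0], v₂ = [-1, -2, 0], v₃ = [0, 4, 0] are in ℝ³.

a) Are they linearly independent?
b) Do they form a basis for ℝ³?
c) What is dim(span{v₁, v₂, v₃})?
Not independent, not a basis, dim(span) = 2

Check whether v₃ can be written as a linear combination of v₁ and v₂.
v₃ = (-2)·v₁ + (-2)·v₂ = [0, 4, 0], so the three vectors are linearly dependent.
Thus they do not form a basis for ℝ³, and dim(span{v₁, v₂, v₃}) = 2 (spanned by v₁ and v₂).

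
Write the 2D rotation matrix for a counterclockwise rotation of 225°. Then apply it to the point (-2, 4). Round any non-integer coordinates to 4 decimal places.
R = [[-√2/2, √2/2], [-√2/2, -√2/2]]; R·(-2, 4) = (4.2426, -1.4142)

Rotation matrix formula: R(θ) = [[cos θ, -sin θ], [sin θ, cos θ]]
For θ = 225°:
cos(225°) = -√2/2
sin(225°) = -√2/2
R = [[-√2/2, √2/2], [-√2/2, -√2/2]]
Apply to (-2, 4): [-√2/2·-2 + (√2/2)·4, -√2/2·-2 + -√2/2·4] = (4.2426, -1.4142)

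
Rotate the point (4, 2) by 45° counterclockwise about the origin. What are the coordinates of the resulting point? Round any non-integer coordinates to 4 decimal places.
(1.4142, 4.2426)

Rotation matrix R(θ) = [[cos θ, -sin θ], [sin θ, cos θ]]; for θ = 45°:
R = [[√2/2, -√2/2], [√2/2, √2/2]]
Result: R × [4, 2]ᵀ = [√2/2·4 + (-√2/2)·2, √2/2·4 + (√2/2)·2]ᵀ = (1.4142, 4.2426)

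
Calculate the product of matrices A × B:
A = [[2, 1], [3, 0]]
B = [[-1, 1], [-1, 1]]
[[-3, 3], [-3, 3]]

Matrix multiplication:
C[0][0] = 2×-1 + 1×-1 = -3
C[0][1] = 2×1 + 1×1 = 3
C[1][0] = 3×-1 + 0×-1 = -3
C[1][1] = 3×1 + 0×1 = 3
Result: [[-3, 3], [-3, 3]]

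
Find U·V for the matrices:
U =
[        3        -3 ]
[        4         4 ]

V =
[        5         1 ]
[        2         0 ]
UV =
[        9         3 ]
[       28         4 ]

Matrix multiplication: (UV)[i][j] = sum over k of U[i][k] * V[k][j].
  (UV)[0][0] = (3)*(5) + (-3)*(2) = 9
  (UV)[0][1] = (3)*(1) + (-3)*(0) = 3
  (UV)[1][0] = (4)*(5) + (4)*(2) = 28
  (UV)[1][1] = (4)*(1) + (4)*(0) = 4
UV =
[        9         3 ]
[       28         4 ]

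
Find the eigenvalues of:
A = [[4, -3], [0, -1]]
λ = -1, 4

Solve det(A - λI) = 0. For a 2×2 matrix this is λ² - (trace)λ + det = 0.
trace(A) = 4 - 1 = 3.
det(A) = (4)*(-1) - (-3)*(0) = -4 - 0 = -4.
Characteristic equation: λ² - (3)λ + (-4) = 0.
Discriminant: (3)² - 4*(-4) = 9 + 16 = 25.
Roots: λ = (3 ± √25) / 2 = -1, 4.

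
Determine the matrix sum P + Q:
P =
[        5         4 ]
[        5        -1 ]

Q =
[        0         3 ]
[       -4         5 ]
P + Q =
[        5         7 ]
[        1         4 ]

Matrix addition is elementwise: (P+Q)[i][j] = P[i][j] + Q[i][j].
  (P+Q)[0][0] = (5) + (0) = 5
  (P+Q)[0][1] = (4) + (3) = 7
  (P+Q)[1][0] = (5) + (-4) = 1
  (P+Q)[1][1] = (-1) + (5) = 4
P + Q =
[        5         7 ]
[        1         4 ]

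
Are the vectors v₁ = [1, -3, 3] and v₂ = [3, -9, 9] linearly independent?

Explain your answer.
No, linearly dependent (v₂ = 3·v₁)

Check whether there is a scalar k with v₂ = k·v₁.
Comparing components, k = 3 satisfies 3·[1, -3, 3] = [3, -9, 9].
Since v₂ is a scalar multiple of v₁, the two vectors are linearly dependent.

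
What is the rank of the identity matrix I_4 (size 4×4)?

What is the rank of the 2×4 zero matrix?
rank(I_4) = 4, rank(0) = 0

The identity I_4 has 4 columns that are the standard basis vectors e_1, …, e_4. These are linearly independent, so all 4 columns are pivots and rank(I_4) = 4.
The 2×4 zero matrix has every entry zero, so every row is the zero row and there are no pivots; rank(0) = 0.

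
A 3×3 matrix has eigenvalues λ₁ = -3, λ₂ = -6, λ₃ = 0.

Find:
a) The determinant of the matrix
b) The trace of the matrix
det = 0, trace = -9

Two standard eigenvalue identities:
- det(A) equals the product of the eigenvalues (counted with multiplicity).
- trace(A) equals the sum of the eigenvalues.
det(A) = (-3)*(-6)*(0) = 0.
trace(A) = -3 - 6 + 0 = -9.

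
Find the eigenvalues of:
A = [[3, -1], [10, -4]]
λ = -2, 1

Solve det(A - λI) = 0. For a 2×2 matrix this is λ² - (trace)λ + det = 0.
trace(A) = 3 - 4 = -1.
det(A) = (3)*(-4) - (-1)*(10) = -12 + 10 = -2.
Characteristic equation: λ² - (-1)λ + (-2) = 0.
Discriminant: (-1)² - 4*(-2) = 1 + 8 = 9.
Roots: λ = (-1 ± √9) / 2 = -2, 1.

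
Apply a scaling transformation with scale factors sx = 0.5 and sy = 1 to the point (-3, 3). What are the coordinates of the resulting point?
(-1.5, 3)

Scaling matrix:
[[0.50, 0], [0, 1]]
Result: (-3 × 0.5, 3 × 1) = (-1.5, 3)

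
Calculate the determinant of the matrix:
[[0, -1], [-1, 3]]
-1

For a 2×2 matrix [[a, b], [c, d]], det = ad - bc
det = (0)(3) - (-1)(-1) = 0 - 1 = -1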